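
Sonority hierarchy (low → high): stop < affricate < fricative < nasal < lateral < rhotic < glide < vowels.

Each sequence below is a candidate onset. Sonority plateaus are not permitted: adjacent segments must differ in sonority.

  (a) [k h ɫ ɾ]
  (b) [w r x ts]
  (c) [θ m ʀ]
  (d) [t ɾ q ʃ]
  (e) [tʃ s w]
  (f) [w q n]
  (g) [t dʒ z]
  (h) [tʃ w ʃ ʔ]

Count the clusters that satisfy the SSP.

(a) sonority 1-3-5-6: well-formed.
(b) sonority 7-6-3-2: ill-formed.
(c) sonority 3-4-6: well-formed.
(d) sonority 1-6-1-3: ill-formed.
(e) sonority 2-3-7: well-formed.
(f) sonority 7-1-4: ill-formed.
(g) sonority 1-2-3: well-formed.
(h) sonority 2-7-3-1: ill-formed.

4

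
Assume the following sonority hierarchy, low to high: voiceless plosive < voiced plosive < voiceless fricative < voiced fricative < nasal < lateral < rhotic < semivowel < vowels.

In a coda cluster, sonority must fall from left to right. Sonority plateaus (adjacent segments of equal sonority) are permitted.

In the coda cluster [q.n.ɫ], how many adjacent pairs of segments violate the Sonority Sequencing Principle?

2

/q/: voiceless plosive = 1.
/n/: nasal = 5.
/ɫ/: lateral = 6.
/q/→/n/: 1→5 (does not fall) — violation.
/n/→/ɫ/: 5→6 (does not fall) — violation.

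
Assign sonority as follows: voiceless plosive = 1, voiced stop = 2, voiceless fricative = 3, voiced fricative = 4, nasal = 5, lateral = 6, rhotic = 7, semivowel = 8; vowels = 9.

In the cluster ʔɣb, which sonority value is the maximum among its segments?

4

/ʔ/: voiceless plosive = 1.
/ɣ/: voiced fricative = 4.
/b/: voiced stop = 2.
The maximum is 4.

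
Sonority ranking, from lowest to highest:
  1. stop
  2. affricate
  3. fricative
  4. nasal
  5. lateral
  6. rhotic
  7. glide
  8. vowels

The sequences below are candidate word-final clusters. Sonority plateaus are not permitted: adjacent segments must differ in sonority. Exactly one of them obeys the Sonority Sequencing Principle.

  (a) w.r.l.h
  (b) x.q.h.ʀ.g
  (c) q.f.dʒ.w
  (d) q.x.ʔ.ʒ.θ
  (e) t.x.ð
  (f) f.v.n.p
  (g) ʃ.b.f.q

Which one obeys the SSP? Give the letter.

(a) sonority 7-6-5-3: well-formed.
(b) sonority 3-1-3-6-1: ill-formed.
(c) sonority 1-3-2-7: ill-formed.
(d) sonority 1-3-1-3-3: ill-formed.
(e) sonority 1-3-3: ill-formed.
(f) sonority 3-3-4-1: ill-formed.
(g) sonority 3-1-3-1: ill-formed.

a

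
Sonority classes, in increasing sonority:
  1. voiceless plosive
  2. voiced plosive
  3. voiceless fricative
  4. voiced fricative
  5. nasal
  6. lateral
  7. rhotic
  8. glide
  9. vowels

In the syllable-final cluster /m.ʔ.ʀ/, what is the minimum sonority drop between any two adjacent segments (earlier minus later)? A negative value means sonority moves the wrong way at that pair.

/m/ is a nasal (sonority 5).
/ʔ/ is a voiceless plosive (sonority 1).
/ʀ/ is a rhotic (sonority 7).
/m/→/ʔ/: change +4.
/ʔ/→/ʀ/: change -6.
Minimum = -6.

-6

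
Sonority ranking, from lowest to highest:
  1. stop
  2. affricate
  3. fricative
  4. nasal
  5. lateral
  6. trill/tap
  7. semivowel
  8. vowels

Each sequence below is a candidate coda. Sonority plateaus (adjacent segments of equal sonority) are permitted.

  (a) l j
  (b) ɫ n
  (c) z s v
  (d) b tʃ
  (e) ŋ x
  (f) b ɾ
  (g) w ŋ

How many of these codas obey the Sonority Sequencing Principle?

(a) 5-7 → violates
(b) 5-4 → obeys
(c) 3-3-3 → obeys
(d) 1-2 → violates
(e) 4-3 → obeys
(f) 1-6 → violates
(g) 7-4 → obeys

4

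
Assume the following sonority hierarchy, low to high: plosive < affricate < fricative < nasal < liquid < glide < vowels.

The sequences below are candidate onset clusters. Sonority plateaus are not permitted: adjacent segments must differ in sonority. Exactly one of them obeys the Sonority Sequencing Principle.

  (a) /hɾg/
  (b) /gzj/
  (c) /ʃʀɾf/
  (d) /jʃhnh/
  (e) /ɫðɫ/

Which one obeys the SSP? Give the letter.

b

(a) 3-5-1 → violates
(b) 1-3-6 → obeys
(c) 3-5-5-3 → violates
(d) 6-3-3-4-3 → violates
(e) 5-3-5 → violates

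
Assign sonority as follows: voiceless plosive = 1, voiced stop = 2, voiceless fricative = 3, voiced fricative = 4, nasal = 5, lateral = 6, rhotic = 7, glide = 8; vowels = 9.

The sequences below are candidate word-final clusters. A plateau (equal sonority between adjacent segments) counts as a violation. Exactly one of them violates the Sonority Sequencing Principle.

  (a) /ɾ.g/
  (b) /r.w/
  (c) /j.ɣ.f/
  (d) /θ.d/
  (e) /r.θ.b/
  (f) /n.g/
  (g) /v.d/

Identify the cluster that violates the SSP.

b

(a) 7-2 → obeys
(b) 7-8 → violates
(c) 8-4-3 → obeys
(d) 3-2 → obeys
(e) 7-3-2 → obeys
(f) 5-2 → obeys
(g) 4-2 → obeys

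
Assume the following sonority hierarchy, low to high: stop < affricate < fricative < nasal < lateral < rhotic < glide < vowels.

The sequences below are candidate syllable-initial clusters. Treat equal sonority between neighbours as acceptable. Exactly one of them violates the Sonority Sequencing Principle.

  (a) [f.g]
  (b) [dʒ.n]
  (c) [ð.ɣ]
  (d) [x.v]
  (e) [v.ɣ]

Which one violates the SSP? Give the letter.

a

(a) [f.g]: profile 3-1 — violates.
(b) [dʒ.n]: profile 2-4 — obeys.
(c) [ð.ɣ]: profile 3-3 — obeys.
(d) [x.v]: profile 3-3 — obeys.
(e) [v.ɣ]: profile 3-3 — obeys.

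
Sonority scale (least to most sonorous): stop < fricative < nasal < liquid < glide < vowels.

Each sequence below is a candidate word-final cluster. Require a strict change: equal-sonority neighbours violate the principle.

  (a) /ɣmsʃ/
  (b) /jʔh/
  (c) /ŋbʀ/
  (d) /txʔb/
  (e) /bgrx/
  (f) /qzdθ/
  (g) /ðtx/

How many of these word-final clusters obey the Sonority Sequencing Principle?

(a) 2-3-2-2 → violates
(b) 5-1-2 → violates
(c) 3-1-4 → violates
(d) 1-2-1-1 → violates
(e) 1-1-4-2 → violates
(f) 1-2-1-2 → violates
(g) 2-1-2 → violates

0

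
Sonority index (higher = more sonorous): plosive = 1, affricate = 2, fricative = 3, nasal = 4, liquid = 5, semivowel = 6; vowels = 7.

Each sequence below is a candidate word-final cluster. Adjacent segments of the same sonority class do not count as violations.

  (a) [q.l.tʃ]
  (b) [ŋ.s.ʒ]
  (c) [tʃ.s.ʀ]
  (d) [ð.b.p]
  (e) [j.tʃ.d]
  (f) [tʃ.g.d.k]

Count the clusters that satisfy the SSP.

4

(a) 1-5-2 → violates
(b) 4-3-3 → obeys
(c) 2-3-5 → violates
(d) 3-1-1 → obeys
(e) 6-2-1 → obeys
(f) 2-1-1-1 → obeys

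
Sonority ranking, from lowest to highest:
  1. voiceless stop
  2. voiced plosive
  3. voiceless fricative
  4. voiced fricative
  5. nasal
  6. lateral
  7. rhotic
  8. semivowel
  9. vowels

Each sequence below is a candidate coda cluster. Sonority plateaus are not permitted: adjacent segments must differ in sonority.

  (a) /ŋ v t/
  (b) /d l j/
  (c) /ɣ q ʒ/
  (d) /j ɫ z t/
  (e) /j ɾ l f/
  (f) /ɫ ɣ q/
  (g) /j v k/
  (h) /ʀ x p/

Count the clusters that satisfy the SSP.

6

(a) /ŋ v t/: profile 5-4-1 — obeys.
(b) /d l j/: profile 2-6-8 — violates.
(c) /ɣ q ʒ/: profile 4-1-4 — violates.
(d) /j ɫ z t/: profile 8-6-4-1 — obeys.
(e) /j ɾ l f/: profile 8-7-6-3 — obeys.
(f) /ɫ ɣ q/: profile 6-4-1 — obeys.
(g) /j v k/: profile 8-4-1 — obeys.
(h) /ʀ x p/: profile 7-3-1 — obeys.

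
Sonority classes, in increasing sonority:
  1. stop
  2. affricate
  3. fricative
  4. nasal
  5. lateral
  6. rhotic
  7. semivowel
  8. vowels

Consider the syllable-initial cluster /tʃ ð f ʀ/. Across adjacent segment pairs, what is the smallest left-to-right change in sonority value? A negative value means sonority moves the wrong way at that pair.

0

/tʃ/ is an affricate (sonority 2).
/ð/ is a fricative (sonority 3).
/f/ is a fricative (sonority 3).
/ʀ/ is a rhotic (sonority 6).
/tʃ/→/ð/: change +1.
/ð/→/f/: change +0.
/f/→/ʀ/: change +3.
Minimum = 0.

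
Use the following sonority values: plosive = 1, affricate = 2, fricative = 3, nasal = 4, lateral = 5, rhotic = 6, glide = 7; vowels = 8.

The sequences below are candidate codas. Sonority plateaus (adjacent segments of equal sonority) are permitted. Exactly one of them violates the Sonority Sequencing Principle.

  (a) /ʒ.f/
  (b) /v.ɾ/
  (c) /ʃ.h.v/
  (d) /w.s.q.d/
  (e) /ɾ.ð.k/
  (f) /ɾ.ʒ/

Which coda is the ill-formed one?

(a) /ʒ.f/: profile 3-3 — obeys.
(b) /v.ɾ/: profile 3-6 — violates.
(c) /ʃ.h.v/: profile 3-3-3 — obeys.
(d) /w.s.q.d/: profile 7-3-1-1 — obeys.
(e) /ɾ.ð.k/: profile 6-3-1 — obeys.
(f) /ɾ.ʒ/: profile 6-3 — obeys.

b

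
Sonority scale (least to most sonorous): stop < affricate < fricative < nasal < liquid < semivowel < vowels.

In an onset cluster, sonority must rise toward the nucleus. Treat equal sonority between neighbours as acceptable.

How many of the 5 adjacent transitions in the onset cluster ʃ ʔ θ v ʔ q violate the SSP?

/ʃ/: fricative = 3.
/ʔ/: stop = 1.
/θ/: fricative = 3.
/v/: fricative = 3.
/ʔ/: stop = 1.
/q/: stop = 1.
/ʃ/→/ʔ/: 3→1 (does not rise) — violation.
/ʔ/→/θ/: 1→3 (rises) — ok.
/θ/→/v/: 3→3 (plateau, allowed) — ok.
/v/→/ʔ/: 3→1 (does not rise) — violation.
/ʔ/→/q/: 1→1 (plateau, allowed) — ok.

2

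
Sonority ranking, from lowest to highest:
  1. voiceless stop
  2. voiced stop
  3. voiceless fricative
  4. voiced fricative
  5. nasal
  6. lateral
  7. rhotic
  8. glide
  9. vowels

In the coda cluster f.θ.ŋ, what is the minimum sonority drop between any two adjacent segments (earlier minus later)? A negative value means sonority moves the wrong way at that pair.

/f/ is a voiceless fricative (sonority 3).
/θ/ is a voiceless fricative (sonority 3).
/ŋ/ is a nasal (sonority 5).
/f/→/θ/: change +0.
/θ/→/ŋ/: change -2.
Minimum = -2.

-2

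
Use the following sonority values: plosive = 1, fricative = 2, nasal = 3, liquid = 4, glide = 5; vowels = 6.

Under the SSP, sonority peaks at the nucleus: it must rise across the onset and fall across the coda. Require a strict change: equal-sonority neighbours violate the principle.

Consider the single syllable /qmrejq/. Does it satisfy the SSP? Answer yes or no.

Onset: /q/ is a plosive (sonority 1), /m/ is a nasal (sonority 3), /r/ is a liquid (sonority 4); then the nucleus /e/ (sonority 6).
Onset profile 1-3-4-6 — rises to the nucleus.
Coda: /j/ is a glide (sonority 5), /q/ is a plosive (sonority 1).
Coda profile 6-5-1 — falls from the nucleus.

yes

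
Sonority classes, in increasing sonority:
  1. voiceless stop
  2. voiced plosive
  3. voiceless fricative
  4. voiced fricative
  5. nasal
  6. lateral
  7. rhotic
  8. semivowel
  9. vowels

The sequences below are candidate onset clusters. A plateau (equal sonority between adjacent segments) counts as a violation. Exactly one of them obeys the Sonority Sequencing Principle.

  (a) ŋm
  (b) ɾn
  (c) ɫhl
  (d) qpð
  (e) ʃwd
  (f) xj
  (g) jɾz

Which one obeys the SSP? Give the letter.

(a) sonority 5-5: ill-formed.
(b) sonority 7-5: ill-formed.
(c) sonority 6-3-6: ill-formed.
(d) sonority 1-1-4: ill-formed.
(e) sonority 3-8-2: ill-formed.
(f) sonority 3-8: well-formed.
(g) sonority 8-7-4: ill-formed.

f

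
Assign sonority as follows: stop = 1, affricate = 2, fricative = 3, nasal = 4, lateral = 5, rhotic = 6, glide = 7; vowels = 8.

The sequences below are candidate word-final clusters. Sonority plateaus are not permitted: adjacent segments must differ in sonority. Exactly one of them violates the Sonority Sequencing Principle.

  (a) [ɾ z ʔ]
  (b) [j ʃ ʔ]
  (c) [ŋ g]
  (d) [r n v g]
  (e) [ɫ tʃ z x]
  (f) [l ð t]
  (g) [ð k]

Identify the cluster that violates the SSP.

e

(a) sonority 6-3-1: well-formed.
(b) sonority 7-3-1: well-formed.
(c) sonority 4-1: well-formed.
(d) sonority 6-4-3-1: well-formed.
(e) sonority 5-2-3-3: ill-formed.
(f) sonority 5-3-1: well-formed.
(g) sonority 3-1: well-formed.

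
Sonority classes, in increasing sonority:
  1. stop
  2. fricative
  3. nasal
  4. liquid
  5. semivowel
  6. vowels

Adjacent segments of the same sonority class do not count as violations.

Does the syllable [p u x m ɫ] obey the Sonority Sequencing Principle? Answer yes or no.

Onset: /p/ is a stop (sonority 1); then the nucleus /u/ (sonority 6).
Onset profile 1-6 — rises to the nucleus.
Coda: /x/ is a fricative (sonority 2), /m/ is a nasal (sonority 3), /ɫ/ is a liquid (sonority 4).
Coda profile 6-2-3-4 — does not fall throughout.

no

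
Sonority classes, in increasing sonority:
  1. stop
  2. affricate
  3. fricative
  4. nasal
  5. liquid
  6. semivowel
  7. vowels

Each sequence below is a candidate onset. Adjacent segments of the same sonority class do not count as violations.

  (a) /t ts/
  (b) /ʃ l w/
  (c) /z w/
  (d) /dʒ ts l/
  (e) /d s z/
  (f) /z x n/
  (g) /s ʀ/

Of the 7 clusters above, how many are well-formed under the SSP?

(a) 1-2 → obeys
(b) 3-5-6 → obeys
(c) 3-6 → obeys
(d) 2-2-5 → obeys
(e) 1-3-3 → obeys
(f) 3-3-4 → obeys
(g) 3-5 → obeys

7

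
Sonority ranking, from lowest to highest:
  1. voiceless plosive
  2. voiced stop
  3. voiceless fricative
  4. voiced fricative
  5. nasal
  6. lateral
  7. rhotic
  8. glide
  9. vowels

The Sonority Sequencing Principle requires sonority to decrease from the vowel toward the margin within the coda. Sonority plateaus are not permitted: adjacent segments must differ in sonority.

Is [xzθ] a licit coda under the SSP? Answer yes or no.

no

/x/: voiceless fricative = 3.
/z/: voiced fricative = 4.
/θ/: voiceless fricative = 3.
The profile is 3-4-3. Between /x/ (3) and /z/ (4) sonority does not fall, so the cluster violates the SSP.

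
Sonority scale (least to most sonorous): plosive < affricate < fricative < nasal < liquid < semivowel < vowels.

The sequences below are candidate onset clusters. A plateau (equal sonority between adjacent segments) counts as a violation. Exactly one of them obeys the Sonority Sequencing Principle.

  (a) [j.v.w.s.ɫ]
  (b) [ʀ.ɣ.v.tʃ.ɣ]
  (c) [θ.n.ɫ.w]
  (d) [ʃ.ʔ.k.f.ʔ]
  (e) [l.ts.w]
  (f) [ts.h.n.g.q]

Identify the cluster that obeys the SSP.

(a) sonority 6-3-6-3-5: ill-formed.
(b) sonority 5-3-3-2-3: ill-formed.
(c) sonority 3-4-5-6: well-formed.
(d) sonority 3-1-1-3-1: ill-formed.
(e) sonority 5-2-6: ill-formed.
(f) sonority 2-3-4-1-1: ill-formed.

c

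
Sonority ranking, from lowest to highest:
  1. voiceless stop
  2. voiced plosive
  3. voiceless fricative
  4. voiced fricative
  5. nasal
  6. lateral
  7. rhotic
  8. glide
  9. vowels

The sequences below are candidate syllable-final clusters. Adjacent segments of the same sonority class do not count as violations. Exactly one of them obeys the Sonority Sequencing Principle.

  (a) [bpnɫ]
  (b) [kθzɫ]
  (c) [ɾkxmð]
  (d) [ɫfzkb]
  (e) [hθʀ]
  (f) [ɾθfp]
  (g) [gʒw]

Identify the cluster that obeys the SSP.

f

(a) 2-1-5-6 → violates
(b) 1-3-4-6 → violates
(c) 7-1-3-5-4 → violates
(d) 6-3-4-1-2 → violates
(e) 3-3-7 → violates
(f) 7-3-3-1 → obeys
(g) 2-4-8 → violates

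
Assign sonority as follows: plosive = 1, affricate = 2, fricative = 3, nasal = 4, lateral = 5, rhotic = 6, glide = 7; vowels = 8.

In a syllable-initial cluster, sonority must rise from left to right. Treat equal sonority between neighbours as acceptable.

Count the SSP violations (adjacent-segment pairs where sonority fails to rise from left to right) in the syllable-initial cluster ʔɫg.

/ʔ/ — plosive, sonority 1.
/ɫ/ — lateral, sonority 5.
/g/ — plosive, sonority 1.
/ʔ/→/ɫ/: 1→5 (rises) — ok.
/ɫ/→/g/: 5→1 (does not rise) — violation.

1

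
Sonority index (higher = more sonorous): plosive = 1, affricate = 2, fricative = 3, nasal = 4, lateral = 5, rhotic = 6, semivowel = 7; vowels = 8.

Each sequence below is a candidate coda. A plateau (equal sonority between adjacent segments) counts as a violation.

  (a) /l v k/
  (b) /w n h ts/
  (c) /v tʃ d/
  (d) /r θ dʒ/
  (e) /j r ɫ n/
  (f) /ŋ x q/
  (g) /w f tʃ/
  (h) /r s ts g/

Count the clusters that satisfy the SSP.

(a) /l v k/: profile 5-3-1 — obeys.
(b) /w n h ts/: profile 7-4-3-2 — obeys.
(c) /v tʃ d/: profile 3-2-1 — obeys.
(d) /r θ dʒ/: profile 6-3-2 — obeys.
(e) /j r ɫ n/: profile 7-6-5-4 — obeys.
(f) /ŋ x q/: profile 4-3-1 — obeys.
(g) /w f tʃ/: profile 7-3-2 — obeys.
(h) /r s ts g/: profile 6-3-2-1 — obeys.

8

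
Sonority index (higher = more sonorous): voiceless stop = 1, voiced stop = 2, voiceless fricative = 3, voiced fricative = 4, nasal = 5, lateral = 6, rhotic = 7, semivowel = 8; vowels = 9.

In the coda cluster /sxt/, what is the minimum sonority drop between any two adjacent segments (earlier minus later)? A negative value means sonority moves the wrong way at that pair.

/s/: voiceless fricative = 3.
/x/: voiceless fricative = 3.
/t/: voiceless stop = 1.
/s/→/x/: change +0.
/x/→/t/: change +2.
Minimum = 0.

0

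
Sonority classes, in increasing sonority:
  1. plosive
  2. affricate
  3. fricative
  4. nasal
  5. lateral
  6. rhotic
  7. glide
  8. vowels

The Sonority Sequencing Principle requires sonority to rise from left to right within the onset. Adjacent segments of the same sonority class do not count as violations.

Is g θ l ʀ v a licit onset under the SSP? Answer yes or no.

/g/ is a plosive (sonority 1).
/θ/ is a fricative (sonority 3).
/l/ is a lateral (sonority 5).
/ʀ/ is a rhotic (sonority 6).
/v/ is a fricative (sonority 3).
The profile is 1-3-5-6-3. Between /ʀ/ (6) and /v/ (3) sonority does not rise, so the cluster violates the SSP.

no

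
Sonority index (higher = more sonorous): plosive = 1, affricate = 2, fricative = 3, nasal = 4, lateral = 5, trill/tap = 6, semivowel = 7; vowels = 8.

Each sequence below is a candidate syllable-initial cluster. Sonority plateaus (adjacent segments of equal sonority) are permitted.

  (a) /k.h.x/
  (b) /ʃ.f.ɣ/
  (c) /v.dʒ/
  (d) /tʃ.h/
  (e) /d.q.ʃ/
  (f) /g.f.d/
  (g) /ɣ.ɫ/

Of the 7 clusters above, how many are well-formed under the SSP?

5

(a) /k.h.x/: profile 1-3-3 — obeys.
(b) /ʃ.f.ɣ/: profile 3-3-3 — obeys.
(c) /v.dʒ/: profile 3-2 — violates.
(d) /tʃ.h/: profile 2-3 — obeys.
(e) /d.q.ʃ/: profile 1-1-3 — obeys.
(f) /g.f.d/: profile 1-3-1 — violates.
(g) /ɣ.ɫ/: profile 3-5 — obeys.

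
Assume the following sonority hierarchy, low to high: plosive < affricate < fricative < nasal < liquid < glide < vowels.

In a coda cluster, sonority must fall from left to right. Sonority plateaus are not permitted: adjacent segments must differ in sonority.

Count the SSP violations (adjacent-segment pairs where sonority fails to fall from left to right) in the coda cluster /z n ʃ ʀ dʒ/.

2

/z/ — fricative, sonority 3.
/n/ — nasal, sonority 4.
/ʃ/ — fricative, sonority 3.
/ʀ/ — liquid, sonority 5.
/dʒ/ — affricate, sonority 2.
/z/→/n/: 3→4 (does not fall) — violation.
/n/→/ʃ/: 4→3 (falls) — ok.
/ʃ/→/ʀ/: 3→5 (does not fall) — violation.
/ʀ/→/dʒ/: 5→2 (falls) — ok.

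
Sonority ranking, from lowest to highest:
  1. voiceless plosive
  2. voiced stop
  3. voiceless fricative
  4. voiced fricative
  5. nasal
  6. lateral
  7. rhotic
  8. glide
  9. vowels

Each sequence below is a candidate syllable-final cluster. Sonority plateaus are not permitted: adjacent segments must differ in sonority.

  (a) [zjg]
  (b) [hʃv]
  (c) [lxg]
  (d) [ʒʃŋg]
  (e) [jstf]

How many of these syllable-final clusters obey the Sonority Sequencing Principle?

(a) 4-8-2 → violates
(b) 3-3-4 → violates
(c) 6-3-2 → obeys
(d) 4-3-5-2 → violates
(e) 8-3-1-3 → violates

1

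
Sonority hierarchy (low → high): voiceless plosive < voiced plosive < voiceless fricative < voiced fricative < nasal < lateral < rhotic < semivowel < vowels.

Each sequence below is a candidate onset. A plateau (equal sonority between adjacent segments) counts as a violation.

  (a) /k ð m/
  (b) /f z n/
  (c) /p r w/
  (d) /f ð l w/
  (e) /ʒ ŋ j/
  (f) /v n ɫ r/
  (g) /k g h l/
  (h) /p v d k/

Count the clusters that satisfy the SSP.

7

(a) /k ð m/: profile 1-4-5 — obeys.
(b) /f z n/: profile 3-4-5 — obeys.
(c) /p r w/: profile 1-7-8 — obeys.
(d) /f ð l w/: profile 3-4-6-8 — obeys.
(e) /ʒ ŋ j/: profile 4-5-8 — obeys.
(f) /v n ɫ r/: profile 4-5-6-7 — obeys.
(g) /k g h l/: profile 1-2-3-6 — obeys.
(h) /p v d k/: profile 1-4-2-1 — violates.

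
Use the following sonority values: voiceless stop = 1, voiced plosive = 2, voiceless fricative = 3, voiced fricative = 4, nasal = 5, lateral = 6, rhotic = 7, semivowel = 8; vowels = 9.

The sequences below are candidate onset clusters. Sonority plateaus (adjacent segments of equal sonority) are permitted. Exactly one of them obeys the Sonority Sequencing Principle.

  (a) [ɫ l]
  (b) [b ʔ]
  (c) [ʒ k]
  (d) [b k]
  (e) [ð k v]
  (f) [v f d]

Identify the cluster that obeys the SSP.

(a) [ɫ l]: profile 6-6 — obeys.
(b) [b ʔ]: profile 2-1 — violates.
(c) [ʒ k]: profile 4-1 — violates.
(d) [b k]: profile 2-1 — violates.
(e) [ð k v]: profile 4-1-4 — violates.
(f) [v f d]: profile 4-3-2 — violates.

a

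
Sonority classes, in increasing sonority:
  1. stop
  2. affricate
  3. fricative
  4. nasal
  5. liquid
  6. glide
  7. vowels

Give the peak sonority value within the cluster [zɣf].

/z/ — fricative, sonority 3.
/ɣ/ — fricative, sonority 3.
/f/ — fricative, sonority 3.
The maximum is 3.

3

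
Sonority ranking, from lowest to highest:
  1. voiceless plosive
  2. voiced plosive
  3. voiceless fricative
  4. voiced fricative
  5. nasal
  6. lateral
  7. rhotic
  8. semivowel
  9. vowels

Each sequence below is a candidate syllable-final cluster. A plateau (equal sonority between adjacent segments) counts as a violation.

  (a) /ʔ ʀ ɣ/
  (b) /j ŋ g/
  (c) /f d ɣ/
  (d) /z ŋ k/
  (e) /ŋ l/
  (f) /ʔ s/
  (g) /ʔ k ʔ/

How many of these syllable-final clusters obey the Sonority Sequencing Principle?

(a) 1-7-4 → violates
(b) 8-5-2 → obeys
(c) 3-2-4 → violates
(d) 4-5-1 → violates
(e) 5-6 → violates
(f) 1-3 → violates
(g) 1-1-1 → violates

1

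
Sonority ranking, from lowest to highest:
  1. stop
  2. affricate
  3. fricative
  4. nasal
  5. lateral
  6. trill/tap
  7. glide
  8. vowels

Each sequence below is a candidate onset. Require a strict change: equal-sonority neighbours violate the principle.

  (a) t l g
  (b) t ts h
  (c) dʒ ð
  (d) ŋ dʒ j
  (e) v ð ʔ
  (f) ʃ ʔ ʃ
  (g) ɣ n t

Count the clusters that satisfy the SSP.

(a) t l g: profile 1-5-1 — violates.
(b) t ts h: profile 1-2-3 — obeys.
(c) dʒ ð: profile 2-3 — obeys.
(d) ŋ dʒ j: profile 4-2-7 — violates.
(e) v ð ʔ: profile 3-3-1 — violates.
(f) ʃ ʔ ʃ: profile 3-1-3 — violates.
(g) ɣ n t: profile 3-4-1 — violates.

2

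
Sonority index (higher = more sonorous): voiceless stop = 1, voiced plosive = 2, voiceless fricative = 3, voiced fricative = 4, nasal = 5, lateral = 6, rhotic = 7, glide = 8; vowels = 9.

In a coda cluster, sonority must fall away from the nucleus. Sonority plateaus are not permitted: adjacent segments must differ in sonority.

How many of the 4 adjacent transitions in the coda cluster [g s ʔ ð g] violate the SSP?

2

/g/ is a voiced plosive (sonority 2).
/s/ is a voiceless fricative (sonority 3).
/ʔ/ is a voiceless stop (sonority 1).
/ð/ is a voiced fricative (sonority 4).
/g/ is a voiced plosive (sonority 2).
/g/→/s/: 2→3 (does not fall) — violation.
/s/→/ʔ/: 3→1 (falls) — ok.
/ʔ/→/ð/: 1→4 (does not fall) — violation.
/ð/→/g/: 4→2 (falls) — ok.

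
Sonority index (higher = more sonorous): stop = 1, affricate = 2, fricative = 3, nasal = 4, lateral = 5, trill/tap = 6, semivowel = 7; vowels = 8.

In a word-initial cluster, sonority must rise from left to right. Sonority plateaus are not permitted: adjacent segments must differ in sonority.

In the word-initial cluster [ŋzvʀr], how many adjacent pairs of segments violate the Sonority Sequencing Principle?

/ŋ/ is a nasal (sonority 4).
/z/ is a fricative (sonority 3).
/v/ is a fricative (sonority 3).
/ʀ/ is a trill/tap (sonority 6).
/r/ is a trill/tap (sonority 6).
/ŋ/→/z/: 4→3 (does not rise) — violation.
/z/→/v/: 3→3 (plateau) — violation.
/v/→/ʀ/: 3→6 (rises) — ok.
/ʀ/→/r/: 6→6 (plateau) — violation.

3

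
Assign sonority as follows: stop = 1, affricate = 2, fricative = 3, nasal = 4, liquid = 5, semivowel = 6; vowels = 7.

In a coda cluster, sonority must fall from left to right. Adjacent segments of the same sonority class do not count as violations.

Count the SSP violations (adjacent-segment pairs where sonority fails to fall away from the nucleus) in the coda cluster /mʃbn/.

/m/ — nasal, sonority 4.
/ʃ/ — fricative, sonority 3.
/b/ — stop, sonority 1.
/n/ — nasal, sonority 4.
/m/→/ʃ/: 4→3 (falls) — ok.
/ʃ/→/b/: 3→1 (falls) — ok.
/b/→/n/: 1→4 (does not fall) — violation.

1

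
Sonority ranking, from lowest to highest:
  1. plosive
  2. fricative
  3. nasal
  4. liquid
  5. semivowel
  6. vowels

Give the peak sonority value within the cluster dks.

/d/: plosive = 1.
/k/: plosive = 1.
/s/: fricative = 2.
The maximum is 2.

2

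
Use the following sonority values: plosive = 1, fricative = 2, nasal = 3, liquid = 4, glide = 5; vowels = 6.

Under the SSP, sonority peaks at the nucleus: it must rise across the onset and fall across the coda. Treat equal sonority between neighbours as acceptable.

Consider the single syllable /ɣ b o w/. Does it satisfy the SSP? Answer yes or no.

no

Onset: /ɣ/ is a fricative (sonority 2), /b/ is a plosive (sonority 1); then the nucleus /o/ (sonority 6).
Onset profile 2-1-6 — does not rise throughout.
Coda: /w/ is a glide (sonority 5).
Coda profile 6-5 — falls from the nucleus.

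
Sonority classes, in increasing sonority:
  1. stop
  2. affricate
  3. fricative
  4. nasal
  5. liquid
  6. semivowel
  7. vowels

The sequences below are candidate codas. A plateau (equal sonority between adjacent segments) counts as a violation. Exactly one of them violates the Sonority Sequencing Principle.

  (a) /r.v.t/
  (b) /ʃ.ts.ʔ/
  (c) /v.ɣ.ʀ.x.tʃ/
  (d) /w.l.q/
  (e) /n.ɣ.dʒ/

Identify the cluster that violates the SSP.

c

(a) /r.v.t/: profile 5-3-1 — obeys.
(b) /ʃ.ts.ʔ/: profile 3-2-1 — obeys.
(c) /v.ɣ.ʀ.x.tʃ/: profile 3-3-5-3-2 — violates.
(d) /w.l.q/: profile 6-5-1 — obeys.
(e) /n.ɣ.dʒ/: profile 4-3-2 — obeys.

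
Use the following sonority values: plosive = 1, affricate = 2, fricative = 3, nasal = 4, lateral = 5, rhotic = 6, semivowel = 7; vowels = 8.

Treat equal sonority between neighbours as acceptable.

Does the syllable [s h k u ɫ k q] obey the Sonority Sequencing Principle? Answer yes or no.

no

Onset: /s/ is a fricative (sonority 3), /h/ is a fricative (sonority 3), /k/ is a plosive (sonority 1); then the nucleus /u/ (sonority 8).
Onset profile 3-3-1-8 — does not rise throughout.
Coda: /ɫ/ is a lateral (sonority 5), /k/ is a plosive (sonority 1), /q/ is a plosive (sonority 1).
Coda profile 8-5-1-1 — falls from the nucleus.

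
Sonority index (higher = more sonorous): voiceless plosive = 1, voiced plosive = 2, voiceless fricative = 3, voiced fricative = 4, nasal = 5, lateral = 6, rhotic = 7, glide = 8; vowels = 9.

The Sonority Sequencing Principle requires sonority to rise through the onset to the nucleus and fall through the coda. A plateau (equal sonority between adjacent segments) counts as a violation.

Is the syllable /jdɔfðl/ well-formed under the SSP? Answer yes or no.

Onset: /j/ is a glide (sonority 8), /d/ is a voiced plosive (sonority 2); then the nucleus /ɔ/ (sonority 9).
Onset profile 8-2-9 — does not strictly rise throughout.
Coda: /f/ is a voiceless fricative (sonority 3), /ð/ is a voiced fricative (sonority 4), /l/ is a lateral (sonority 6).
Coda profile 9-3-4-6 — does not strictly fall throughout.

no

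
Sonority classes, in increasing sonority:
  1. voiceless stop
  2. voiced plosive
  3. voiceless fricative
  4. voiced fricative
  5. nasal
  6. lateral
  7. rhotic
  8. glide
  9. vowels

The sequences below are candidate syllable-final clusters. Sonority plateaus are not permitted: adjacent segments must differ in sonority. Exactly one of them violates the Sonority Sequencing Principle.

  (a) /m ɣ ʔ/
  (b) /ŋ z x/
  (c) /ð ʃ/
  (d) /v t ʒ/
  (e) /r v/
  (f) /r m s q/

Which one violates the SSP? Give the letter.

(a) /m ɣ ʔ/: profile 5-4-1 — obeys.
(b) /ŋ z x/: profile 5-4-3 — obeys.
(c) /ð ʃ/: profile 4-3 — obeys.
(d) /v t ʒ/: profile 4-1-4 — violates.
(e) /r v/: profile 7-4 — obeys.
(f) /r m s q/: profile 7-5-3-1 — obeys.

d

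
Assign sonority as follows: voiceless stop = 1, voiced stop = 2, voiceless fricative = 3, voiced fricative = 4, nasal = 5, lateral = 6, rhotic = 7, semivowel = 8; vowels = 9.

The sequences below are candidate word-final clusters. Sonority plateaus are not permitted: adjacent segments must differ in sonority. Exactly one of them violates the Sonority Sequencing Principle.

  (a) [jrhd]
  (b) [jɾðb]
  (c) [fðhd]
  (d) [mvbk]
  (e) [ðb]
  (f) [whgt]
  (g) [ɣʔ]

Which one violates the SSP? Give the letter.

(a) 8-7-3-2 → obeys
(b) 8-7-4-2 → obeys
(c) 3-4-3-2 → violates
(d) 5-4-2-1 → obeys
(e) 4-2 → obeys
(f) 8-3-2-1 → obeys
(g) 4-1 → obeys

c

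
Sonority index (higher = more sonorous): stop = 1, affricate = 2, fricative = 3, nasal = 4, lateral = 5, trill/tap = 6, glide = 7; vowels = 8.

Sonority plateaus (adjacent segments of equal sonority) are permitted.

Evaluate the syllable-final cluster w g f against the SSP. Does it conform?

no

/w/: glide = 7.
/g/: stop = 1.
/f/: fricative = 3.
The profile is 7-1-3. Between /g/ (1) and /f/ (3) sonority does not fall, so the cluster violates the SSP.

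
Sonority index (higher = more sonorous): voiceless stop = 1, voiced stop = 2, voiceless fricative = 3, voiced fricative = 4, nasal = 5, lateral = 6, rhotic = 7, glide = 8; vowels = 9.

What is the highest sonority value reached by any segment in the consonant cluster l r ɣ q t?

/l/: lateral = 6.
/r/: rhotic = 7.
/ɣ/: voiced fricative = 4.
/q/: voiceless stop = 1.
/t/: voiceless stop = 1.
The maximum is 7.

7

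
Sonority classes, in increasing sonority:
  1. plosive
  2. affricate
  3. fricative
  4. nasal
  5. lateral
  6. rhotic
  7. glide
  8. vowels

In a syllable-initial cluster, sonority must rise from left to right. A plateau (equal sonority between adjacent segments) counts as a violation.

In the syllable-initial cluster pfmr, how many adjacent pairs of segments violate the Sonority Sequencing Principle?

/p/: plosive = 1.
/f/: fricative = 3.
/m/: nasal = 4.
/r/: rhotic = 6.
/p/→/f/: 1→3 (rises) — ok.
/f/→/m/: 3→4 (rises) — ok.
/m/→/r/: 4→6 (rises) — ok.

0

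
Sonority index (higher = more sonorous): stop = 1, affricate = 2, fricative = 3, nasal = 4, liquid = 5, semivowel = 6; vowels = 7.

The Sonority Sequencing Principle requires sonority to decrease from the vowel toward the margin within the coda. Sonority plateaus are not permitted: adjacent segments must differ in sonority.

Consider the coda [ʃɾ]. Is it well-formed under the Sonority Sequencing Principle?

/ʃ/ is a fricative (sonority 3).
/ɾ/ is a liquid (sonority 5).
The profile is 3-5. Between /ʃ/ (3) and /ɾ/ (5) sonority does not fall, so the cluster violates the SSP.

no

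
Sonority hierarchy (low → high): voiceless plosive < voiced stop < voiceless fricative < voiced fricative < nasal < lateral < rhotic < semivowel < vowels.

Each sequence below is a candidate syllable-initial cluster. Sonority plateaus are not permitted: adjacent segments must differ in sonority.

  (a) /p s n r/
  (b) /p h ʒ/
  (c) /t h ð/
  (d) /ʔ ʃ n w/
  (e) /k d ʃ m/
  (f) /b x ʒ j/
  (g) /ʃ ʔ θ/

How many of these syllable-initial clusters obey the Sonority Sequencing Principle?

(a) sonority 1-3-5-7: well-formed.
(b) sonority 1-3-4: well-formed.
(c) sonority 1-3-4: well-formed.
(d) sonority 1-3-5-8: well-formed.
(e) sonority 1-2-3-5: well-formed.
(f) sonority 2-3-4-8: well-formed.
(g) sonority 3-1-3: ill-formed.

6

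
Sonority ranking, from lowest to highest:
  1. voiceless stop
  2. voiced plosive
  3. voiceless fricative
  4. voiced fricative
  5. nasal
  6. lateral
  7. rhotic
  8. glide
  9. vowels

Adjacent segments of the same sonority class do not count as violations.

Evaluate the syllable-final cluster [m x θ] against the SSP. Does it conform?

yes

/m/: nasal = 5.
/x/: voiceless fricative = 3.
/θ/: voiceless fricative = 3.
The profile 5-3-3 is non-increasing (plateaus allowed), so the syllable-final cluster satisfies the SSP.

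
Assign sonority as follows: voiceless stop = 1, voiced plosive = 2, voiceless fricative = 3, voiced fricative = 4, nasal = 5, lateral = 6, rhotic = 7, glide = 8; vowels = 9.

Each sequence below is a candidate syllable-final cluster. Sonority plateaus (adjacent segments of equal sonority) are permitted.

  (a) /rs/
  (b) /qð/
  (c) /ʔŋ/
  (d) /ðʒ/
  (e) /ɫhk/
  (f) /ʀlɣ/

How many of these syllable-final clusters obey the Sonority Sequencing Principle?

(a) sonority 7-3: well-formed.
(b) sonority 1-4: ill-formed.
(c) sonority 1-5: ill-formed.
(d) sonority 4-4: well-formed.
(e) sonority 6-3-1: well-formed.
(f) sonority 7-6-4: well-formed.

4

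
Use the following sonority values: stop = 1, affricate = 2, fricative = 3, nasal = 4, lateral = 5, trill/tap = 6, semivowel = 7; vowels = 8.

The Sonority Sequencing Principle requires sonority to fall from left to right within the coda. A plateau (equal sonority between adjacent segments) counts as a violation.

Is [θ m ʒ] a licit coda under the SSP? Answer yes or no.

no

/θ/: fricative = 3.
/m/: nasal = 4.
/ʒ/: fricative = 3.
The profile is 3-4-3. Between /θ/ (3) and /m/ (4) sonority does not fall, so the cluster violates the SSP.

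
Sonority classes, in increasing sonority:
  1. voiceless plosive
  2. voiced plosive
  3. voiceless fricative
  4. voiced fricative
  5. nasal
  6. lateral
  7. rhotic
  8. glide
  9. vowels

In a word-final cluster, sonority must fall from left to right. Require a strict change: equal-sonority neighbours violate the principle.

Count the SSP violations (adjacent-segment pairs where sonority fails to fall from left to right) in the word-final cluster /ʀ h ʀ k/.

/ʀ/: rhotic = 7.
/h/: voiceless fricative = 3.
/ʀ/: rhotic = 7.
/k/: voiceless plosive = 1.
/ʀ/→/h/: 7→3 (falls) — ok.
/h/→/ʀ/: 3→7 (does not fall) — violation.
/ʀ/→/k/: 7→1 (falls) — ok.

1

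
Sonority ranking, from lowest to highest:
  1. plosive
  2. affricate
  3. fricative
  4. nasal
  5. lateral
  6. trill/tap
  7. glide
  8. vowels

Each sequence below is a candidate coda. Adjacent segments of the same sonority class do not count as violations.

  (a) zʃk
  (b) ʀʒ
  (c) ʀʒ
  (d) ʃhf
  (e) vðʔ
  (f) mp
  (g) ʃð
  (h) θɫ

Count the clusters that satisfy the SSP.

7

(a) sonority 3-3-1: well-formed.
(b) sonority 6-3: well-formed.
(c) sonority 6-3: well-formed.
(d) sonority 3-3-3: well-formed.
(e) sonority 3-3-1: well-formed.
(f) sonority 4-1: well-formed.
(g) sonority 3-3: well-formed.
(h) sonority 3-5: ill-formed.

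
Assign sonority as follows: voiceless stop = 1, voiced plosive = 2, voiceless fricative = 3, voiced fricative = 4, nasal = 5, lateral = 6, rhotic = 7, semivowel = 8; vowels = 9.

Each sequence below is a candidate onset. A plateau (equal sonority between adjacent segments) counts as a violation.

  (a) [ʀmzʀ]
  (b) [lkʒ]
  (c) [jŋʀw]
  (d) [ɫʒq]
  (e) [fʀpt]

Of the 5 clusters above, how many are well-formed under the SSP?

(a) 7-5-4-7 → violates
(b) 6-1-4 → violates
(c) 8-5-7-8 → violates
(d) 6-4-1 → violates
(e) 3-7-1-1 → violates

0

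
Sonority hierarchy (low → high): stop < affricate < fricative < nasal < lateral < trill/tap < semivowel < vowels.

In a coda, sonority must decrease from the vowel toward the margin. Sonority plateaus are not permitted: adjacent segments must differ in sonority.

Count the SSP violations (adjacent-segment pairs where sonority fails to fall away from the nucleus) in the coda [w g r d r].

/w/ — semivowel, sonority 7.
/g/ — stop, sonority 1.
/r/ — trill/tap, sonority 6.
/d/ — stop, sonority 1.
/r/ — trill/tap, sonority 6.
/w/→/g/: 7→1 (falls) — ok.
/g/→/r/: 1→6 (does not fall) — violation.
/r/→/d/: 6→1 (falls) — ok.
/d/→/r/: 1→6 (does not fall) — violation.

2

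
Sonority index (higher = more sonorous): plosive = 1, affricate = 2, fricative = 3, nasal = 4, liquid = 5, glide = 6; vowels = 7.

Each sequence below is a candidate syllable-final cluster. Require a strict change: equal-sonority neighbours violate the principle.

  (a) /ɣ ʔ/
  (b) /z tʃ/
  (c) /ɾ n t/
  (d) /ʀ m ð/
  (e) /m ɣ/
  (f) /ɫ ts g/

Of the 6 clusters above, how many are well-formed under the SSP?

6

(a) /ɣ ʔ/: profile 3-1 — obeys.
(b) /z tʃ/: profile 3-2 — obeys.
(c) /ɾ n t/: profile 5-4-1 — obeys.
(d) /ʀ m ð/: profile 5-4-3 — obeys.
(e) /m ɣ/: profile 4-3 — obeys.
(f) /ɫ ts g/: profile 5-2-1 — obeys.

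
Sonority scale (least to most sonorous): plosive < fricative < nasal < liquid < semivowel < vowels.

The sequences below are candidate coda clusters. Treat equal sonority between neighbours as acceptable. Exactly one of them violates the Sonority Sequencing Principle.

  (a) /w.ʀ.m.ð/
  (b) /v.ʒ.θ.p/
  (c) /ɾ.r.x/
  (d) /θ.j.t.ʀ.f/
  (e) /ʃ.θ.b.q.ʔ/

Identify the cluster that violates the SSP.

d

(a) sonority 5-4-3-2: well-formed.
(b) sonority 2-2-2-1: well-formed.
(c) sonority 4-4-2: well-formed.
(d) sonority 2-5-1-4-2: ill-formed.
(e) sonority 2-2-1-1-1: well-formed.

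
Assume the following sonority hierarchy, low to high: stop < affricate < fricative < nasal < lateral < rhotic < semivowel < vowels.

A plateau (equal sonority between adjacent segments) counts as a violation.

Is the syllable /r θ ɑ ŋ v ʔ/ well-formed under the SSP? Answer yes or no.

no

Onset: /r/ is a rhotic (sonority 6), /θ/ is a fricative (sonority 3); then the nucleus /ɑ/ (sonority 8).
Onset profile 6-3-8 — does not strictly rise throughout.
Coda: /ŋ/ is a nasal (sonority 4), /v/ is a fricative (sonority 3), /ʔ/ is a stop (sonority 1).
Coda profile 8-4-3-1 — falls from the nucleus.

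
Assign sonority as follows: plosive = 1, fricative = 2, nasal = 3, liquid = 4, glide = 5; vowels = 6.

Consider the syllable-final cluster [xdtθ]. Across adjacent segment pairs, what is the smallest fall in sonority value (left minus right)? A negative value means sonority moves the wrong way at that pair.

-1

/x/ is a fricative (sonority 2).
/d/ is a plosive (sonority 1).
/t/ is a plosive (sonority 1).
/θ/ is a fricative (sonority 2).
/x/→/d/: change +1.
/d/→/t/: change +0.
/t/→/θ/: change -1.
Minimum = -1.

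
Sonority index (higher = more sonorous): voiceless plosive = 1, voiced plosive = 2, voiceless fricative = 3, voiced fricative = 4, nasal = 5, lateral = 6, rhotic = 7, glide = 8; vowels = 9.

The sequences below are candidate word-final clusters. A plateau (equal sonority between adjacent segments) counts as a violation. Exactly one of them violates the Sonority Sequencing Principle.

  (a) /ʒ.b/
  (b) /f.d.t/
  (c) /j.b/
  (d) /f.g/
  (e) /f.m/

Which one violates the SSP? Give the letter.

e

(a) 4-2 → obeys
(b) 3-2-1 → obeys
(c) 8-2 → obeys
(d) 3-2 → obeys
(e) 3-5 → violates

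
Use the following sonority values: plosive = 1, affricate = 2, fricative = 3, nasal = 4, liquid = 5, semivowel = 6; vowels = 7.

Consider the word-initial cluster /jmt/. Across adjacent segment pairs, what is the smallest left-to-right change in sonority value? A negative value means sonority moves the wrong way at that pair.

/j/: semivowel = 6.
/m/: nasal = 4.
/t/: plosive = 1.
/j/→/m/: change -2.
/m/→/t/: change -3.
Minimum = -3.

-3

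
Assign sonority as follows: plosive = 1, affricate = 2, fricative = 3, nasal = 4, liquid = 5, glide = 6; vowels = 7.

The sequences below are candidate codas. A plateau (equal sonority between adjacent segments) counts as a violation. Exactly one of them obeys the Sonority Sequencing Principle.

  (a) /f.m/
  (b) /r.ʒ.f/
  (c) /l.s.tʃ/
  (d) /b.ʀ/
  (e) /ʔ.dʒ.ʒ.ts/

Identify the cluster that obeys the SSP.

c

(a) 3-4 → violates
(b) 5-3-3 → violates
(c) 5-3-2 → obeys
(d) 1-5 → violates
(e) 1-2-3-2 → violates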